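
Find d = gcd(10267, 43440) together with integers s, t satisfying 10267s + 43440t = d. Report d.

Repeated division:
43440 = 4*10267 + 2372
10267 = 4*2372 + 779
2372 = 3*779 + 35
779 = 22*35 + 9
35 = 3*9 + 8
9 = 1*8 + 1
8 = 8*1 + 0
gcd(10267, 43440) = 1.
Working backward:
1 = 9 − 8
1 = −35 + 4·9
1 = 4·779 − 89·35
1 = −89·2372 + 271·779
1 = 271·10267 − 1173·2372
1 = −1173·43440 + 4963·10267
So 1 = (-1173)·43440 + (4963)·10267.

1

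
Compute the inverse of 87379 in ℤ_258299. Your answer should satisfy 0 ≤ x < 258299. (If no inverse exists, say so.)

Apply the Euclidean algorithm to 258299 and 87379:
258299 = 2*87379 + 83541
87379 = 1*83541 + 3838
83541 = 21*3838 + 2943
3838 = 1*2943 + 895
2943 = 3*895 + 258
895 = 3*258 + 121
258 = 2*121 + 16
121 = 7*16 + 9
16 = 1*9 + 7
9 = 1*7 + 2
7 = 3*2 + 1
2 = 2*1 + 0
Since gcd(87379, 258299) = 1, back-substitute to write 1 as a combination:
1 = 7 − 3·2
1 = −3·9 + 4·7
1 = 4·16 − 7·9
1 = −7·121 + 53·16
1 = 53·258 − 113·121
1 = −113·895 + 392·258
1 = 392·2943 − 1289·895
1 = −1289·3838 + 1681·2943
1 = 1681·83541 − 36590·3838
1 = −36590·87379 + 38271·83541
1 = 38271·258299 − 113132·87379
So 87379·(-113132) ≡ 1 (mod 258299), and -113132 ≡ 145167 (mod 258299).

145167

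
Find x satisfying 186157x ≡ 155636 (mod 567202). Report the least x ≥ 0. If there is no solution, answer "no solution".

96938

First find gcd(186157, 567202):
567202 = 3·186157 + 8731
186157 = 21·8731 + 2806
8731 = 3·2806 + 313
2806 = 8·313 + 302
313 = 1·302 + 11
302 = 27·11 + 5
11 = 2·5 + 1
5 = 5·1 + 0
gcd = 1, so a unique solution mod 567202 exists.
Back-substitute for the Bézout coefficients:
1 = 11 − 2·5
1 = −2·302 + 55·11
1 = 55·313 − 57·302
1 = −57·2806 + 511·313
1 = 511·8731 − 1590·2806
1 = −1590·186157 + 33901·8731
1 = 33901·567202 − 103293·186157
So 186157·(-103293) ≡ 1 (mod 567202), giving 186157⁻¹ ≡ 463909.
x ≡ 186157⁻¹·155636 ≡ 463909·155636 ≡ 96938 (mod 567202).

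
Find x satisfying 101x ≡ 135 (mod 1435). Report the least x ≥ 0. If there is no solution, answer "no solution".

115

First find gcd(101, 1435):
1435 = 14*101 + 21
101 = 4*21 + 17
21 = 1*17 + 4
17 = 4*4 + 1
4 = 4*1 + 0
gcd = 1, so a unique solution mod 1435 exists.
Back-substitute for the Bézout coefficients:
1 = 17 − 4·4
1 = −4·21 + 5·17
1 = 5·101 − 24·21
1 = −24·1435 + 341·101
So 101·(341) ≡ 1 (mod 1435), giving 101⁻¹ ≡ 341.
x ≡ 101⁻¹·135 ≡ 341·135 ≡ 115 (mod 1435).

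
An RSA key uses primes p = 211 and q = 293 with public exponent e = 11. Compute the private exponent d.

φ(n) = (p−1)(q−1) = 210·292 = 61320.
Need d with 11·d ≡ 1 (mod 61320). Apply the extended Euclidean algorithm:
61320 = 5574·11 + 6
11 = 1·6 + 5
6 = 1·5 + 1
5 = 5·1 + 0
Back-substitute:
1 = 6 − 5
1 = −11 + 2·6
1 = 2·61320 − 11149·11
So 11·(-11149) ≡ 1 (mod 61320), hence d ≡ -11149 ≡ 50171 (mod 61320).

50171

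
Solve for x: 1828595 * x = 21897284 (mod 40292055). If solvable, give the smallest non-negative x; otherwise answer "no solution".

gcd(1828595, 40292055):
40292055 = 22*1828595 + 62965
1828595 = 29*62965 + 2610
62965 = 24*2610 + 325
2610 = 8*325 + 10
325 = 32*10 + 5
10 = 2*5 + 0
gcd = 5, but 5 ∤ 21897284, so the congruence has no solution.

no solution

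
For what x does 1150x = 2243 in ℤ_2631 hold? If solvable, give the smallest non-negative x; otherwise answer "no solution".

First find gcd(1150, 2631):
2631 = 2*1150 + 331
1150 = 3*331 + 157
331 = 2*157 + 17
157 = 9*17 + 4
17 = 4*4 + 1
4 = 4*1 + 0
gcd = 1, so a unique solution mod 2631 exists.
Back-substitute for the Bézout coefficients:
1 = 17 − 4·4
1 = −4·157 + 37·17
1 = 37·331 − 78·157
1 = −78·1150 + 271·331
1 = 271·2631 − 620·1150
So 1150·(-620) ≡ 1 (mod 2631), giving 1150⁻¹ ≡ 2011.
x ≡ 1150⁻¹·2243 ≡ 2011·2243 ≡ 1139 (mod 2631).

1139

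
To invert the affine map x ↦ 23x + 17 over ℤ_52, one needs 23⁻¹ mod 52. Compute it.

43

Run Euclid on (52, 23):
52 = 2·23 + 6
23 = 3·6 + 5
6 = 1·5 + 1
5 = 5·1 + 0
Since gcd(23, 52) = 1, back-substitute to write 1 as a combination:
1 = 6 − 5
1 = −23 + 4·6
1 = 4·52 − 9·23
Thus 23·(-9) ≡ 1 (mod 52); reducing, -9 mod 52 = 43.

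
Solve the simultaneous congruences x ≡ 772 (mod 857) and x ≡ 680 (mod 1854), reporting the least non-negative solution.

501260

Write x = 772 + 857·k. Then 857·k ≡ 680 − 772 ≡ 1762 (mod 1854).
Need 857⁻¹ mod 1854. Extended Euclid on (1854, 857):
1854 = 2×857 + 140
857 = 6×140 + 17
140 = 8×17 + 4
17 = 4×4 + 1
4 = 4×1 + 0
Back-substitute:
1 = 17 − 4·4
1 = −4·140 + 33·17
1 = 33·857 − 202·140
1 = −202·1854 + 437·857
857⁻¹ ≡ 437 (mod 1854), so k ≡ 437·1762 ≡ 584 (mod 1854).
x = 772 + 857·584 = 501260.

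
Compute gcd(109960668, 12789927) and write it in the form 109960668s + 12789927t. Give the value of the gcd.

9

Euclidean algorithm:
109960668 = 8·12789927 + 7641252
12789927 = 1·7641252 + 5148675
7641252 = 1·5148675 + 2492577
5148675 = 2·2492577 + 163521
2492577 = 15·163521 + 39762
163521 = 4·39762 + 4473
39762 = 8·4473 + 3978
4473 = 1·3978 + 495
3978 = 8·495 + 18
495 = 27·18 + 9
18 = 2·9 + 0
gcd(109960668, 12789927) = 9.
Back-substituting:
9 = 495 − 27·18
9 = −27·3978 + 217·495
9 = 217·4473 − 244·3978
9 = −244·39762 + 2169·4473
9 = 2169·163521 − 8920·39762
9 = −8920·2492577 + 135969·163521
9 = 135969·5148675 − 280858·2492577
9 = −280858·7641252 + 416827·5148675
9 = 416827·12789927 − 697685·7641252
9 = −697685·109960668 + 5998307·12789927
So 9 = (-697685)·109960668 + (5998307)·12789927.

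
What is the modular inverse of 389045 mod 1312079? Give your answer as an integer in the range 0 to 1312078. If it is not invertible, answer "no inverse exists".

Run Euclid on (1312079, 389045):
1312079 = 3·389045 + 144944
389045 = 2·144944 + 99157
144944 = 1·99157 + 45787
99157 = 2·45787 + 7583
45787 = 6·7583 + 289
7583 = 26·289 + 69
289 = 4·69 + 13
69 = 5·13 + 4
13 = 3·4 + 1
4 = 4·1 + 0
Since gcd(389045, 1312079) = 1, back-substitute to write 1 as a combination:
1 = 13 − 3·4
1 = −3·69 + 16·13
1 = 16·289 − 67·69
1 = −67·7583 + 1758·289
1 = 1758·45787 − 10615·7583
1 = −10615·99157 + 22988·45787
1 = 22988·144944 − 33603·99157
1 = −33603·389045 + 90194·144944
1 = 90194·1312079 − 304185·389045
Hence 389045⁻¹ ≡ -304185 ≡ 1007894 (mod 1312079).

1007894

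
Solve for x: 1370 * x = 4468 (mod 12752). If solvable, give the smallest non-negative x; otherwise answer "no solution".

First find gcd(1370, 12752):
12752 = 9×1370 + 422
1370 = 3×422 + 104
422 = 4×104 + 6
104 = 17×6 + 2
6 = 3×2 + 0
gcd = 2 and 2 | 4468, so solutions exist. Divide through by 2: 685x ≡ 2234 (mod 6376).
Now find 685⁻¹ mod 6376:
6376 = 9·685 + 211
685 = 3·211 + 52
211 = 4·52 + 3
52 = 17·3 + 1
3 = 3·1 + 0
Back-substitute:
1 = 52 − 17·3
1 = −17·211 + 69·52
1 = 69·685 − 224·211
1 = −224·6376 + 2085·685
So 685⁻¹ ≡ 2085 (mod 6376).
Then x ≡ 2085·2234 ≡ 3410 (mod 6376); the smallest non-negative solution is x = 3410.

3410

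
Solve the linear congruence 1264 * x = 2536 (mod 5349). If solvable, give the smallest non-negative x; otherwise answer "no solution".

1864

First find gcd(1264, 5349):
5349 = 4*1264 + 293
1264 = 4*293 + 92
293 = 3*92 + 17
92 = 5*17 + 7
17 = 2*7 + 3
7 = 2*3 + 1
3 = 3*1 + 0
gcd = 1, so a unique solution mod 5349 exists.
Back-substitute for the Bézout coefficients:
1 = 7 − 2·3
1 = −2·17 + 5·7
1 = 5·92 − 27·17
1 = −27·293 + 86·92
1 = 86·1264 − 371·293
1 = −371·5349 + 1570·1264
So 1264·(1570) ≡ 1 (mod 5349), giving 1264⁻¹ ≡ 1570.
x ≡ 1264⁻¹·2536 ≡ 1570·2536 ≡ 1864 (mod 5349).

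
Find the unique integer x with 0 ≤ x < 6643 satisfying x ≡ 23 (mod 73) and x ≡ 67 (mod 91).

Write x = 23 + 73·k. Then 73·k ≡ 67 − 23 ≡ 44 (mod 91).
Need 73⁻¹ mod 91. Extended Euclid on (91, 73):
91 = 1×73 + 18
73 = 4×18 + 1
18 = 18×1 + 0
Back-substitute:
1 = 73 − 4·18
1 = −4·91 + 5·73
73⁻¹ ≡ 5 (mod 91), so k ≡ 5·44 ≡ 38 (mod 91).
x = 23 + 73·38 = 2797.

2797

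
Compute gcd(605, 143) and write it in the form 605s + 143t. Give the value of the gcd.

11

Repeated division:
605 = 4*143 + 33
143 = 4*33 + 11
33 = 3*11 + 0
gcd(605, 143) = 11.
Express as a combination:
11 = 143 − 4·33
11 = −4·605 + 17·143
So 11 = (-4)·605 + (17)·143.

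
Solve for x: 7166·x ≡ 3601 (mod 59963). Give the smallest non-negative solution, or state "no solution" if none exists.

First find gcd(7166, 59963):
59963 = 8·7166 + 2635
7166 = 2·2635 + 1896
2635 = 1·1896 + 739
1896 = 2·739 + 418
739 = 1·418 + 321
418 = 1·321 + 97
321 = 3·97 + 30
97 = 3·30 + 7
30 = 4·7 + 2
7 = 3·2 + 1
2 = 2·1 + 0
gcd = 1, so a unique solution mod 59963 exists.
Back-substitute for the Bézout coefficients:
1 = 7 − 3·2
1 = −3·30 + 13·7
1 = 13·97 − 42·30
1 = −42·321 + 139·97
1 = 139·418 − 181·321
1 = −181·739 + 320·418
1 = 320·1896 − 821·739
1 = −821·2635 + 1141·1896
1 = 1141·7166 − 3103·2635
1 = −3103·59963 + 25965·7166
So 7166·(25965) ≡ 1 (mod 59963), giving 7166⁻¹ ≡ 25965.
x ≡ 7166⁻¹·3601 ≡ 25965·3601 ≡ 17648 (mod 59963).

17648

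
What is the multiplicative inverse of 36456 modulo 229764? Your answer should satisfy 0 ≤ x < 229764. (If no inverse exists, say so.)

Compute gcd(36456, 229764):
229764 = 6×36456 + 11028
36456 = 3×11028 + 3372
11028 = 3×3372 + 912
3372 = 3×912 + 636
912 = 1×636 + 276
636 = 2×276 + 84
276 = 3×84 + 24
84 = 3×24 + 12
24 = 2×12 + 0
The gcd is 12, not 1, hence no inverse exists.

no inverse exists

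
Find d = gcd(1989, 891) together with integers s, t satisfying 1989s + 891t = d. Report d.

Apply Euclid's algorithm to 1989 and 891:
1989 = 2×891 + 207
891 = 4×207 + 63
207 = 3×63 + 18
63 = 3×18 + 9
18 = 2×9 + 0
gcd(1989, 891) = 9.
Express as a combination:
9 = 63 − 3·18
9 = −3·207 + 10·63
9 = 10·891 − 43·207
9 = −43·1989 + 96·891
So 9 = (-43)·1989 + (96)·891.

9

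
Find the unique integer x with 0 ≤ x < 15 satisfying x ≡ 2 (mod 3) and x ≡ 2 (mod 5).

Write x = 2 + 3·k. Then 3·k ≡ 2 − 2 ≡ 0 (mod 5).
Need 3⁻¹ mod 5. Extended Euclid on (5, 3):
5 = 1×3 + 2
3 = 1×2 + 1
2 = 2×1 + 0
Back-substitute:
1 = 3 − 2
1 = −5 + 2·3
3⁻¹ ≡ 2 (mod 5), so k ≡ 2·0 ≡ 0 (mod 5).
x = 2 + 3·0 = 2.

2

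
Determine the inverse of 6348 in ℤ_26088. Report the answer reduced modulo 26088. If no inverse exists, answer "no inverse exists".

no inverse exists

Euclidean algorithm on 26088, 6348:
26088 = 4·6348 + 696
6348 = 9·696 + 84
696 = 8·84 + 24
84 = 3·24 + 12
24 = 2·12 + 0
The gcd is 12, not 1, hence no inverse exists.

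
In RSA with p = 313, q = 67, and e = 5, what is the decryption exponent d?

8237

φ(n) = (p−1)(q−1) = 312·66 = 20592.
Need d with 5·d ≡ 1 (mod 20592). Apply the extended Euclidean algorithm:
20592 = 4118·5 + 2
5 = 2·2 + 1
2 = 2·1 + 0
Back-substitute:
1 = 5 − 2·2
1 = −2·20592 + 8237·5
So 5·8237 ≡ 1 (mod 20592), hence d = 8237.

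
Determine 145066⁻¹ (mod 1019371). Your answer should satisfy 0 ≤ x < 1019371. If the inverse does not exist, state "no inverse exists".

Apply the Euclidean algorithm to 1019371 and 145066:
1019371 = 7*145066 + 3909
145066 = 37*3909 + 433
3909 = 9*433 + 12
433 = 36*12 + 1
12 = 12*1 + 0
gcd = 1, so the inverse exists. Back-substitute:
1 = 433 − 36·12
1 = −36·3909 + 325·433
1 = 325·145066 − 12061·3909
1 = −12061·1019371 + 84752·145066
So 145066·84752 ≡ 1 (mod 1019371).

84752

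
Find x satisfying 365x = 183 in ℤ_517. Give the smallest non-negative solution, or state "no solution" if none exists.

9

First find gcd(365, 517):
517 = 1·365 + 152
365 = 2·152 + 61
152 = 2·61 + 30
61 = 2·30 + 1
30 = 30·1 + 0
gcd = 1, so a unique solution mod 517 exists.
Back-substitute for the Bézout coefficients:
1 = 61 − 2·30
1 = −2·152 + 5·61
1 = 5·365 − 12·152
1 = −12·517 + 17·365
So 365·(17) ≡ 1 (mod 517), giving 365⁻¹ ≡ 17.
x ≡ 365⁻¹·183 ≡ 17·183 ≡ 9 (mod 517).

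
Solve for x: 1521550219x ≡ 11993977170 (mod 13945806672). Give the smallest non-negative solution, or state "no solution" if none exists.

First find gcd(1521550219, 13945806672):
13945806672 = 9*1521550219 + 251854701
1521550219 = 6*251854701 + 10422013
251854701 = 24*10422013 + 1726389
10422013 = 6*1726389 + 63679
1726389 = 27*63679 + 7056
63679 = 9*7056 + 175
7056 = 40*175 + 56
175 = 3*56 + 7
56 = 8*7 + 0
gcd = 7 and 7 | 11993977170, so solutions exist. Divide through by 7: 217364317x ≡ 1713425310 (mod 1992258096).
Now find 217364317⁻¹ mod 1992258096:
1992258096 = 9*217364317 + 35979243
217364317 = 6*35979243 + 1488859
35979243 = 24*1488859 + 246627
1488859 = 6*246627 + 9097
246627 = 27*9097 + 1008
9097 = 9*1008 + 25
1008 = 40*25 + 8
25 = 3*8 + 1
8 = 8*1 + 0
Back-substitute:
1 = 25 − 3·8
1 = −3·1008 + 121·25
1 = 121·9097 − 1092·1008
1 = −1092·246627 + 29605·9097
1 = 29605·1488859 − 178722·246627
1 = −178722·35979243 + 4318933·1488859
1 = 4318933·217364317 − 26092320·35979243
1 = −26092320·1992258096 + 239149813·217364317
So 217364317⁻¹ ≡ 239149813 (mod 1992258096).
Then x ≡ 239149813·1713425310 ≡ 341046006 (mod 1992258096); the smallest non-negative solution is x = 341046006.

341046006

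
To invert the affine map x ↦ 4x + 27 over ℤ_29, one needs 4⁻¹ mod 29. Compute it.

Run Euclid on (29, 4):
29 = 7×4 + 1
4 = 4×1 + 0
The gcd is 1. Working backward:
1 = 29 − 7·4
Thus 4·(-7) ≡ 1 (mod 29); reducing, -7 mod 29 = 22.

22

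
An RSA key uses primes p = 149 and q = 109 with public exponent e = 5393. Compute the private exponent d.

13361

φ(n) = (p−1)(q−1) = 148·108 = 15984.
Need d with 5393·d ≡ 1 (mod 15984). Apply the extended Euclidean algorithm:
15984 = 2·5393 + 5198
5393 = 1·5198 + 195
5198 = 26·195 + 128
195 = 1·128 + 67
128 = 1·67 + 61
67 = 1·61 + 6
61 = 10·6 + 1
6 = 6·1 + 0
Back-substitute:
1 = 61 − 10·6
1 = −10·67 + 11·61
1 = 11·128 − 21·67
1 = −21·195 + 32·128
1 = 32·5198 − 853·195
1 = −853·5393 + 885·5198
1 = 885·15984 − 2623·5393
So 5393·(-2623) ≡ 1 (mod 15984), hence d ≡ -2623 ≡ 13361 (mod 15984).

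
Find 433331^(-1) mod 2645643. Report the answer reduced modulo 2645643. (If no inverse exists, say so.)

2139716

Extended Euclidean algorithm:
2645643 = 6·433331 + 45657
433331 = 9·45657 + 22418
45657 = 2·22418 + 821
22418 = 27·821 + 251
821 = 3·251 + 68
251 = 3·68 + 47
68 = 1·47 + 21
47 = 2·21 + 5
21 = 4·5 + 1
5 = 5·1 + 0
gcd = 1, so the inverse exists. Back-substitute:
1 = 21 − 4·5
1 = −4·47 + 9·21
1 = 9·68 − 13·47
1 = −13·251 + 48·68
1 = 48·821 − 157·251
1 = −157·22418 + 4287·821
1 = 4287·45657 − 8731·22418
1 = −8731·433331 + 82866·45657
1 = 82866·2645643 − 505927·433331
Hence 433331⁻¹ ≡ -505927 ≡ 2139716 (mod 2645643).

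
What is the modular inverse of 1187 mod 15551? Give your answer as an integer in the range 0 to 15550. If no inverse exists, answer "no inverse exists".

Extended Euclidean algorithm:
15551 = 13*1187 + 120
1187 = 9*120 + 107
120 = 1*107 + 13
107 = 8*13 + 3
13 = 4*3 + 1
3 = 3*1 + 0
The gcd is 1. Working backward:
1 = 13 − 4·3
1 = −4·107 + 33·13
1 = 33·120 − 37·107
1 = −37·1187 + 366·120
1 = 366·15551 − 4795·1187
Thus 1187·(-4795) ≡ 1 (mod 15551); reducing, -4795 mod 15551 = 10756.

10756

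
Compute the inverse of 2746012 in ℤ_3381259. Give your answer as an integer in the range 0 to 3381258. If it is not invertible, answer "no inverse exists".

Apply the Euclidean algorithm to 3381259 and 2746012:
3381259 = 1·2746012 + 635247
2746012 = 4·635247 + 205024
635247 = 3·205024 + 20175
205024 = 10·20175 + 3274
20175 = 6·3274 + 531
3274 = 6·531 + 88
531 = 6·88 + 3
88 = 29·3 + 1
3 = 3·1 + 0
Since gcd(2746012, 3381259) = 1, back-substitute to write 1 as a combination:
1 = 88 − 29·3
1 = −29·531 + 175·88
1 = 175·3274 − 1079·531
1 = −1079·20175 + 6649·3274
1 = 6649·205024 − 67569·20175
1 = −67569·635247 + 209356·205024
1 = 209356·2746012 − 904993·635247
1 = −904993·3381259 + 1114349·2746012
So 2746012·1114349 ≡ 1 (mod 3381259).

1114349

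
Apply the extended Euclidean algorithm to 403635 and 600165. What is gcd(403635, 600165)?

15

Repeated division:
600165 = 1·403635 + 196530
403635 = 2·196530 + 10575
196530 = 18·10575 + 6180
10575 = 1·6180 + 4395
6180 = 1·4395 + 1785
4395 = 2·1785 + 825
1785 = 2·825 + 135
825 = 6·135 + 15
135 = 9·15 + 0
gcd(403635, 600165) = 15.
Working backward:
15 = 825 − 6·135
15 = −6·1785 + 13·825
15 = 13·4395 − 32·1785
15 = −32·6180 + 45·4395
15 = 45·10575 − 77·6180
15 = −77·196530 + 1431·10575
15 = 1431·403635 − 2939·196530
15 = −2939·600165 + 4370·403635
So 15 = (-2939)·600165 + (4370)·403635.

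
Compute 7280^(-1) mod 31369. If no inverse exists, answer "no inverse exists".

Compute gcd(7280, 31369):
31369 = 4*7280 + 2249
7280 = 3*2249 + 533
2249 = 4*533 + 117
533 = 4*117 + 65
117 = 1*65 + 52
65 = 1*52 + 13
52 = 4*13 + 0
The gcd is 13, not 1, hence no inverse exists.

no inverse exists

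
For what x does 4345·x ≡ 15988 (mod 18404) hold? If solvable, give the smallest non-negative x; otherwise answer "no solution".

14100

First find gcd(4345, 18404):
18404 = 4·4345 + 1024
4345 = 4·1024 + 249
1024 = 4·249 + 28
249 = 8·28 + 25
28 = 1·25 + 3
25 = 8·3 + 1
3 = 3·1 + 0
gcd = 1, so a unique solution mod 18404 exists.
Back-substitute for the Bézout coefficients:
1 = 25 − 8·3
1 = −8·28 + 9·25
1 = 9·249 − 80·28
1 = −80·1024 + 329·249
1 = 329·4345 − 1396·1024
1 = −1396·18404 + 5913·4345
So 4345·(5913) ≡ 1 (mod 18404), giving 4345⁻¹ ≡ 5913.
x ≡ 4345⁻¹·15988 ≡ 5913·15988 ≡ 14100 (mod 18404).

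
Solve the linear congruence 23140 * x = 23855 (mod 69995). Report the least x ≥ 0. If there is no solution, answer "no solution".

First find gcd(23140, 69995):
69995 = 3·23140 + 575
23140 = 40·575 + 140
575 = 4·140 + 15
140 = 9·15 + 5
15 = 3·5 + 0
gcd = 5 and 5 | 23855, so solutions exist. Divide through by 5: 4628x ≡ 4771 (mod 13999).
Now find 4628⁻¹ mod 13999:
13999 = 3×4628 + 115
4628 = 40×115 + 28
115 = 4×28 + 3
28 = 9×3 + 1
3 = 3×1 + 0
Back-substitute:
1 = 28 − 9·3
1 = −9·115 + 37·28
1 = 37·4628 − 1489·115
1 = −1489·13999 + 4504·4628
So 4628⁻¹ ≡ 4504 (mod 13999).
Then x ≡ 4504·4771 ≡ 119 (mod 13999); the smallest non-negative solution is x = 119.

119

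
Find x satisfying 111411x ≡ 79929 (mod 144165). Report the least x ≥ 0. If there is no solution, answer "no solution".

First find gcd(111411, 144165):
144165 = 1*111411 + 32754
111411 = 3*32754 + 13149
32754 = 2*13149 + 6456
13149 = 2*6456 + 237
6456 = 27*237 + 57
237 = 4*57 + 9
57 = 6*9 + 3
9 = 3*3 + 0
gcd = 3 and 3 | 79929, so solutions exist. Divide through by 3: 37137x ≡ 26643 (mod 48055).
Now find 37137⁻¹ mod 48055:
48055 = 1*37137 + 10918
37137 = 3*10918 + 4383
10918 = 2*4383 + 2152
4383 = 2*2152 + 79
2152 = 27*79 + 19
79 = 4*19 + 3
19 = 6*3 + 1
3 = 3*1 + 0
Back-substitute:
1 = 19 − 6·3
1 = −6·79 + 25·19
1 = 25·2152 − 681·79
1 = −681·4383 + 1387·2152
1 = 1387·10918 − 3455·4383
1 = −3455·37137 + 11752·10918
1 = 11752·48055 − 15207·37137
So 37137·(-15207) ≡ 1 (mod 48055), i.e. 37137⁻¹ ≡ 32848.
Then x ≡ 32848·26643 ≡ 39659 (mod 48055); the smallest non-negative solution is x = 39659.

39659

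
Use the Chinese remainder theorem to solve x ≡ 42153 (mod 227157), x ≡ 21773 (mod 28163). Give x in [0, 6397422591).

Write x = 42153 + 227157·k. Then 227157·k ≡ 21773 − 42153 ≡ 7783 (mod 28163).
Need 227157⁻¹ mod 28163. Extended Euclid on (28163, 1853):
28163 = 15·1853 + 368
1853 = 5·368 + 13
368 = 28·13 + 4
13 = 3·4 + 1
4 = 4·1 + 0
Back-substitute:
1 = 13 − 3·4
1 = −3·368 + 85·13
1 = 85·1853 − 428·368
1 = −428·28163 + 6505·1853
227157⁻¹ ≡ 6505 (mod 28163), so k ≡ 6505·7783 ≡ 19504 (mod 28163).
x = 42153 + 227157·19504 = 4430512281.

4430512281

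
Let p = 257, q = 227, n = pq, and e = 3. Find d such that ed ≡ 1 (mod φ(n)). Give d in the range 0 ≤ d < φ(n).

38571

φ(n) = (p−1)(q−1) = 256·226 = 57856.
Need d with 3·d ≡ 1 (mod 57856). Apply the extended Euclidean algorithm:
57856 = 19285*3 + 1
3 = 3*1 + 0
Back-substitute:
1 = 57856 − 19285·3
So 3·(-19285) ≡ 1 (mod 57856), hence d ≡ -19285 ≡ 38571 (mod 57856).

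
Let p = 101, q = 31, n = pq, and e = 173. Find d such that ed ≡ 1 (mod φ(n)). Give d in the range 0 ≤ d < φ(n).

φ(n) = (p−1)(q−1) = 100·30 = 3000.
Need d with 173·d ≡ 1 (mod 3000). Apply the extended Euclidean algorithm:
3000 = 17·173 + 59
173 = 2·59 + 55
59 = 1·55 + 4
55 = 13·4 + 3
4 = 1·3 + 1
3 = 3·1 + 0
Back-substitute:
1 = 4 − 3
1 = −55 + 14·4
1 = 14·59 − 15·55
1 = −15·173 + 44·59
1 = 44·3000 − 763·173
So 173·(-763) ≡ 1 (mod 3000), hence d ≡ -763 ≡ 2237 (mod 3000).

2237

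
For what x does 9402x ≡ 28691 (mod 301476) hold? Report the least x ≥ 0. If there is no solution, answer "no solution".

gcd(9402, 301476):
301476 = 32·9402 + 612
9402 = 15·612 + 222
612 = 2·222 + 168
222 = 1·168 + 54
168 = 3·54 + 6
54 = 9·6 + 0
gcd = 6, but 6 ∤ 28691, so the congruence has no solution.

no solution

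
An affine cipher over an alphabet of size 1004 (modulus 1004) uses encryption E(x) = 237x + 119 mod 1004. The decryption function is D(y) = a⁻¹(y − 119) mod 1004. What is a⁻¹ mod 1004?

233

Extended Euclidean algorithm:
1004 = 4·237 + 56
237 = 4·56 + 13
56 = 4·13 + 4
13 = 3·4 + 1
4 = 4·1 + 0
Since gcd(237, 1004) = 1, back-substitute to write 1 as a combination:
1 = 13 − 3·4
1 = −3·56 + 13·13
1 = 13·237 − 55·56
1 = −55·1004 + 233·237
So 237·233 ≡ 1 (mod 1004).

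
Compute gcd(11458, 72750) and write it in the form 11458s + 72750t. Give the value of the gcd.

2

Euclidean algorithm:
72750 = 6*11458 + 4002
11458 = 2*4002 + 3454
4002 = 1*3454 + 548
3454 = 6*548 + 166
548 = 3*166 + 50
166 = 3*50 + 16
50 = 3*16 + 2
16 = 8*2 + 0
gcd(11458, 72750) = 2.
Back-substituting:
2 = 50 − 3·16
2 = −3·166 + 10·50
2 = 10·548 − 33·166
2 = −33·3454 + 208·548
2 = 208·4002 − 241·3454
2 = −241·11458 + 690·4002
2 = 690·72750 − 4381·11458
So 2 = (690)·72750 + (-4381)·11458.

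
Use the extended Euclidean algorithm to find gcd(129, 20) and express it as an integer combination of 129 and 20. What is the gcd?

Repeated division:
129 = 6*20 + 9
20 = 2*9 + 2
9 = 4*2 + 1
2 = 2*1 + 0
gcd(129, 20) = 1.
Express as a combination:
1 = 9 − 4·2
1 = −4·20 + 9·9
1 = 9·129 − 58·20
So 1 = (9)·129 + (-58)·20.

1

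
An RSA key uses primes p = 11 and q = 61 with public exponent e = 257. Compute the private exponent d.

593

φ(n) = (p−1)(q−1) = 10·60 = 600.
Need d with 257·d ≡ 1 (mod 600). Apply the extended Euclidean algorithm:
600 = 2*257 + 86
257 = 2*86 + 85
86 = 1*85 + 1
85 = 85*1 + 0
Back-substitute:
1 = 86 − 85
1 = −257 + 3·86
1 = 3·600 − 7·257
So 257·(-7) ≡ 1 (mod 600), hence d ≡ -7 ≡ 593 (mod 600).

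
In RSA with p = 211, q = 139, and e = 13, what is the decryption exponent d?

φ(n) = (p−1)(q−1) = 210·138 = 28980.
Need d with 13·d ≡ 1 (mod 28980). Apply the extended Euclidean algorithm:
28980 = 2229·13 + 3
13 = 4·3 + 1
3 = 3·1 + 0
Back-substitute:
1 = 13 − 4·3
1 = −4·28980 + 8917·13
So 13·8917 ≡ 1 (mod 28980), hence d = 8917.

8917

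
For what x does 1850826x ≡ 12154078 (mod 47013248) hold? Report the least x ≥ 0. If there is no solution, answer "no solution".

First find gcd(1850826, 47013248):
47013248 = 25*1850826 + 742598
1850826 = 2*742598 + 365630
742598 = 2*365630 + 11338
365630 = 32*11338 + 2814
11338 = 4*2814 + 82
2814 = 34*82 + 26
82 = 3*26 + 4
26 = 6*4 + 2
4 = 2*2 + 0
gcd = 2 and 2 | 12154078, so solutions exist. Divide through by 2: 925413x ≡ 6077039 (mod 23506624).
Now find 925413⁻¹ mod 23506624:
23506624 = 25·925413 + 371299
925413 = 2·371299 + 182815
371299 = 2·182815 + 5669
182815 = 32·5669 + 1407
5669 = 4·1407 + 41
1407 = 34·41 + 13
41 = 3·13 + 2
13 = 6·2 + 1
2 = 2·1 + 0
Back-substitute:
1 = 13 − 6·2
1 = −6·41 + 19·13
1 = 19·1407 − 652·41
1 = −652·5669 + 2627·1407
1 = 2627·182815 − 84716·5669
1 = −84716·371299 + 172059·182815
1 = 172059·925413 − 428834·371299
1 = −428834·23506624 + 10892909·925413
So 925413⁻¹ ≡ 10892909 (mod 23506624).
Then x ≡ 10892909·6077039 ≡ 5076035 (mod 23506624); the smallest non-negative solution is x = 5076035.

5076035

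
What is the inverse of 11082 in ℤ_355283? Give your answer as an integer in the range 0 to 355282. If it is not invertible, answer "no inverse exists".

gcd(355283, 11082) by repeated division:
355283 = 32*11082 + 659
11082 = 16*659 + 538
659 = 1*538 + 121
538 = 4*121 + 54
121 = 2*54 + 13
54 = 4*13 + 2
13 = 6*2 + 1
2 = 2*1 + 0
The gcd is 1. Working backward:
1 = 13 − 6·2
1 = −6·54 + 25·13
1 = 25·121 − 56·54
1 = −56·538 + 249·121
1 = 249·659 − 305·538
1 = −305·11082 + 5129·659
1 = 5129·355283 − 164433·11082
Hence 11082⁻¹ ≡ -164433 ≡ 190850 (mod 355283).

190850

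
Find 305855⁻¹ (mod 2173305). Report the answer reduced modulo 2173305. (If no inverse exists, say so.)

Compute gcd(305855, 2173305):
2173305 = 7·305855 + 32320
305855 = 9·32320 + 14975
32320 = 2·14975 + 2370
14975 = 6·2370 + 755
2370 = 3·755 + 105
755 = 7·105 + 20
105 = 5·20 + 5
20 = 4·5 + 0
The gcd is 5, not 1, hence no inverse exists.

no inverse exists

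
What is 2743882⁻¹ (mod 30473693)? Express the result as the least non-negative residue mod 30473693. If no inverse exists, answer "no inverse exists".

28801777

Run Euclid on (30473693, 2743882):
30473693 = 11*2743882 + 290991
2743882 = 9*290991 + 124963
290991 = 2*124963 + 41065
124963 = 3*41065 + 1768
41065 = 23*1768 + 401
1768 = 4*401 + 164
401 = 2*164 + 73
164 = 2*73 + 18
73 = 4*18 + 1
18 = 18*1 + 0
Since gcd(2743882, 30473693) = 1, back-substitute to write 1 as a combination:
1 = 73 − 4·18
1 = −4·164 + 9·73
1 = 9·401 − 22·164
1 = −22·1768 + 97·401
1 = 97·41065 − 2253·1768
1 = −2253·124963 + 6856·41065
1 = 6856·290991 − 15965·124963
1 = −15965·2743882 + 150541·290991
1 = 150541·30473693 − 1671916·2743882
Thus 2743882·(-1671916) ≡ 1 (mod 30473693); reducing, -1671916 mod 30473693 = 28801777.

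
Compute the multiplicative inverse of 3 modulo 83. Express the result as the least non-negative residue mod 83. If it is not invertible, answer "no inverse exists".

Apply the Euclidean algorithm to 83 and 3:
83 = 27·3 + 2
3 = 1·2 + 1
2 = 2·1 + 0
gcd = 1, so the inverse exists. Back-substitute:
1 = 3 − 2
1 = −83 + 28·3
So 3·28 ≡ 1 (mod 83).

28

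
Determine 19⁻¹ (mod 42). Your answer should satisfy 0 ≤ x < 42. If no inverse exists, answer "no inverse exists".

31

gcd(42, 19) by repeated division:
42 = 2*19 + 4
19 = 4*4 + 3
4 = 1*3 + 1
3 = 3*1 + 0
The gcd is 1. Working backward:
1 = 4 − 3
1 = −19 + 5·4
1 = 5·42 − 11·19
Thus 19·(-11) ≡ 1 (mod 42); reducing, -11 mod 42 = 31.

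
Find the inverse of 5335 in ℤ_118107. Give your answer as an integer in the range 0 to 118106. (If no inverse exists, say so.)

no inverse exists

Compute gcd(5335, 118107):
118107 = 22*5335 + 737
5335 = 7*737 + 176
737 = 4*176 + 33
176 = 5*33 + 11
33 = 3*11 + 0
The gcd is 11, not 1, hence no inverse exists.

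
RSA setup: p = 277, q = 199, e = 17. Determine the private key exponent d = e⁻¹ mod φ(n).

φ(n) = (p−1)(q−1) = 276·198 = 54648.
Need d with 17·d ≡ 1 (mod 54648). Apply the extended Euclidean algorithm:
54648 = 3214×17 + 10
17 = 1×10 + 7
10 = 1×7 + 3
7 = 2×3 + 1
3 = 3×1 + 0
Back-substitute:
1 = 7 − 2·3
1 = −2·10 + 3·7
1 = 3·17 − 5·10
1 = −5·54648 + 16073·17
So 17·16073 ≡ 1 (mod 54648), hence d = 16073.

16073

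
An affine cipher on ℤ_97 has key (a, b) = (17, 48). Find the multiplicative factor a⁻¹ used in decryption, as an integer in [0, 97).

Extended Euclidean algorithm:
97 = 5*17 + 12
17 = 1*12 + 5
12 = 2*5 + 2
5 = 2*2 + 1
2 = 2*1 + 0
gcd = 1, so the inverse exists. Back-substitute:
1 = 5 − 2·2
1 = −2·12 + 5·5
1 = 5·17 − 7·12
1 = −7·97 + 40·17
So 17·40 ≡ 1 (mod 97).

40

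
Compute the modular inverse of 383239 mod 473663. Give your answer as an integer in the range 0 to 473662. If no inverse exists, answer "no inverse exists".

Extended Euclidean algorithm:
473663 = 1*383239 + 90424
383239 = 4*90424 + 21543
90424 = 4*21543 + 4252
21543 = 5*4252 + 283
4252 = 15*283 + 7
283 = 40*7 + 3
7 = 2*3 + 1
3 = 3*1 + 0
The gcd is 1. Working backward:
1 = 7 − 2·3
1 = −2·283 + 81·7
1 = 81·4252 − 1217·283
1 = −1217·21543 + 6166·4252
1 = 6166·90424 − 25881·21543
1 = −25881·383239 + 109690·90424
1 = 109690·473663 − 135571·383239
Hence 383239⁻¹ ≡ -135571 ≡ 338092 (mod 473663).

338092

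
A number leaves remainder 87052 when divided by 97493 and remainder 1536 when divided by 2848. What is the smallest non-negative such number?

Write x = 87052 + 97493·k. Then 97493·k ≡ 1536 − 87052 ≡ 2772 (mod 2848).
Need 97493⁻¹ mod 2848. Extended Euclid on (2848, 661):
2848 = 4*661 + 204
661 = 3*204 + 49
204 = 4*49 + 8
49 = 6*8 + 1
8 = 8*1 + 0
Back-substitute:
1 = 49 − 6·8
1 = −6·204 + 25·49
1 = 25·661 − 81·204
1 = −81·2848 + 349·661
97493⁻¹ ≡ 349 (mod 2848), so k ≡ 349·2772 ≡ 1956 (mod 2848).
x = 87052 + 97493·1956 = 190783360.

190783360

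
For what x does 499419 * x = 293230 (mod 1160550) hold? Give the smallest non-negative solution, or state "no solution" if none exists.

no solution

gcd(499419, 1160550):
1160550 = 2·499419 + 161712
499419 = 3·161712 + 14283
161712 = 11·14283 + 4599
14283 = 3·4599 + 486
4599 = 9·486 + 225
486 = 2·225 + 36
225 = 6·36 + 9
36 = 4·9 + 0
gcd = 9, but 9 ∤ 293230, so the congruence has no solution.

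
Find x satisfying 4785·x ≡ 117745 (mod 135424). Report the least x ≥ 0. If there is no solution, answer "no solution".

First find gcd(4785, 135424):
135424 = 28×4785 + 1444
4785 = 3×1444 + 453
1444 = 3×453 + 85
453 = 5×85 + 28
85 = 3×28 + 1
28 = 28×1 + 0
gcd = 1, so a unique solution mod 135424 exists.
Back-substitute for the Bézout coefficients:
1 = 85 − 3·28
1 = −3·453 + 16·85
1 = 16·1444 − 51·453
1 = −51·4785 + 169·1444
1 = 169·135424 − 4783·4785
So 4785·(-4783) ≡ 1 (mod 135424), giving 4785⁻¹ ≡ 130641.
x ≡ 4785⁻¹·117745 ≡ 130641·117745 ≡ 54081 (mod 135424).

54081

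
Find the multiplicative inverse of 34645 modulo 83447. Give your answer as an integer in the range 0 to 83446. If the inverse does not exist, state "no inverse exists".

Euclidean algorithm on 83447, 34645:
83447 = 2·34645 + 14157
34645 = 2·14157 + 6331
14157 = 2·6331 + 1495
6331 = 4·1495 + 351
1495 = 4·351 + 91
351 = 3·91 + 78
91 = 1·78 + 13
78 = 6·13 + 0
The gcd is 13, not 1, hence no inverse exists.

no inverse exists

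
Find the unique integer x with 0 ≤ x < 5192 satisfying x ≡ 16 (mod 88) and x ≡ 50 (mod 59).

Write x = 16 + 88·k. Then 88·k ≡ 50 − 16 ≡ 34 (mod 59).
Need 88⁻¹ mod 59. Extended Euclid on (59, 29):
59 = 2×29 + 1
29 = 29×1 + 0
Back-substitute:
1 = 59 − 2·29
88⁻¹ ≡ 57 (mod 59), so k ≡ 57·34 ≡ 50 (mod 59).
x = 16 + 88·50 = 4416.

4416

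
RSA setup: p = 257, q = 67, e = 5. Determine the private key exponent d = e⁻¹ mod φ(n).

φ(n) = (p−1)(q−1) = 256·66 = 16896.
Need d with 5·d ≡ 1 (mod 16896). Apply the extended Euclidean algorithm:
16896 = 3379·5 + 1
5 = 5·1 + 0
Back-substitute:
1 = 16896 − 3379·5
So 5·(-3379) ≡ 1 (mod 16896), hence d ≡ -3379 ≡ 13517 (mod 16896).

13517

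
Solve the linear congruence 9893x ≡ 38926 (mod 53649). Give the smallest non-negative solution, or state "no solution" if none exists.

27932

First find gcd(9893, 53649):
53649 = 5*9893 + 4184
9893 = 2*4184 + 1525
4184 = 2*1525 + 1134
1525 = 1*1134 + 391
1134 = 2*391 + 352
391 = 1*352 + 39
352 = 9*39 + 1
39 = 39*1 + 0
gcd = 1, so a unique solution mod 53649 exists.
Back-substitute for the Bézout coefficients:
1 = 352 − 9·39
1 = −9·391 + 10·352
1 = 10·1134 − 29·391
1 = −29·1525 + 39·1134
1 = 39·4184 − 107·1525
1 = −107·9893 + 253·4184
1 = 253·53649 − 1372·9893
So 9893·(-1372) ≡ 1 (mod 53649), giving 9893⁻¹ ≡ 52277.
x ≡ 9893⁻¹·38926 ≡ 52277·38926 ≡ 27932 (mod 53649).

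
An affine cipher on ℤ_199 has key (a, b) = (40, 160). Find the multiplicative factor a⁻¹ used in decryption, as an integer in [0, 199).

5

gcd(199, 40) by repeated division:
199 = 4*40 + 39
40 = 1*39 + 1
39 = 39*1 + 0
The gcd is 1. Working backward:
1 = 40 − 39
1 = −199 + 5·40
So 40·5 ≡ 1 (mod 199).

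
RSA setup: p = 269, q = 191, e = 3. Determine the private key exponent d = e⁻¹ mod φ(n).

33947

φ(n) = (p−1)(q−1) = 268·190 = 50920.
Need d with 3·d ≡ 1 (mod 50920). Apply the extended Euclidean algorithm:
50920 = 16973×3 + 1
3 = 3×1 + 0
Back-substitute:
1 = 50920 − 16973·3
So 3·(-16973) ≡ 1 (mod 50920), hence d ≡ -16973 ≡ 33947 (mod 50920).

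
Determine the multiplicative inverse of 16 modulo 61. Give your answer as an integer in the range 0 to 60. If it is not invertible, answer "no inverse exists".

42

Extended Euclidean algorithm:
61 = 3·16 + 13
16 = 1·13 + 3
13 = 4·3 + 1
3 = 3·1 + 0
Since gcd(16, 61) = 1, back-substitute to write 1 as a combination:
1 = 13 − 4·3
1 = −4·16 + 5·13
1 = 5·61 − 19·16
So 16·(-19) ≡ 1 (mod 61), and -19 ≡ 42 (mod 61).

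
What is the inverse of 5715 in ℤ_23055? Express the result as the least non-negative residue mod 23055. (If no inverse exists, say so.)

Euclidean algorithm on 23055, 5715:
23055 = 4*5715 + 195
5715 = 29*195 + 60
195 = 3*60 + 15
60 = 4*15 + 0
Since gcd = 15 > 1, 5715 is not a unit mod 23055.

no inverse exists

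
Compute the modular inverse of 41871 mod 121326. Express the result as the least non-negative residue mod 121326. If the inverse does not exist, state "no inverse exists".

no inverse exists

Euclidean algorithm on 121326, 41871:
121326 = 2×41871 + 37584
41871 = 1×37584 + 4287
37584 = 8×4287 + 3288
4287 = 1×3288 + 999
3288 = 3×999 + 291
999 = 3×291 + 126
291 = 2×126 + 39
126 = 3×39 + 9
39 = 4×9 + 3
9 = 3×3 + 0
The gcd is 3, not 1, hence no inverse exists.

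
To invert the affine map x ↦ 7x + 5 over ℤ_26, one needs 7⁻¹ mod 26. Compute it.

15

gcd(26, 7) by repeated division:
26 = 3·7 + 5
7 = 1·5 + 2
5 = 2·2 + 1
2 = 2·1 + 0
The gcd is 1. Working backward:
1 = 5 − 2·2
1 = −2·7 + 3·5
1 = 3·26 − 11·7
So 7·(-11) ≡ 1 (mod 26), and -11 ≡ 15 (mod 26).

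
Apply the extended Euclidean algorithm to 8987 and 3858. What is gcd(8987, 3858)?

1

Apply Euclid's algorithm to 8987 and 3858:
8987 = 2·3858 + 1271
3858 = 3·1271 + 45
1271 = 28·45 + 11
45 = 4·11 + 1
11 = 11·1 + 0
gcd(8987, 3858) = 1.
Back-substituting:
1 = 45 − 4·11
1 = −4·1271 + 113·45
1 = 113·3858 − 343·1271
1 = −343·8987 + 799·3858
So 1 = (-343)·8987 + (799)·3858.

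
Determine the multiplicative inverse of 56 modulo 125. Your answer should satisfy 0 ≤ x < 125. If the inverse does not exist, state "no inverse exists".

Apply the Euclidean algorithm to 125 and 56:
125 = 2×56 + 13
56 = 4×13 + 4
13 = 3×4 + 1
4 = 4×1 + 0
The gcd is 1. Working backward:
1 = 13 − 3·4
1 = −3·56 + 13·13
1 = 13·125 − 29·56
Thus 56·(-29) ≡ 1 (mod 125); reducing, -29 mod 125 = 96.

96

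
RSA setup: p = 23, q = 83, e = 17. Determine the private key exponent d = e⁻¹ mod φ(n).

φ(n) = (p−1)(q−1) = 22·82 = 1804.
Need d with 17·d ≡ 1 (mod 1804). Apply the extended Euclidean algorithm:
1804 = 106·17 + 2
17 = 8·2 + 1
2 = 2·1 + 0
Back-substitute:
1 = 17 − 8·2
1 = −8·1804 + 849·17
So 17·849 ≡ 1 (mod 1804), hence d = 849.

849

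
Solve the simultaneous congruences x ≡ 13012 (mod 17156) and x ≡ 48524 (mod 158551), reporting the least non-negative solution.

Write x = 13012 + 17156·k. Then 17156·k ≡ 48524 − 13012 ≡ 35512 (mod 158551).
Need 17156⁻¹ mod 158551. Extended Euclid on (158551, 17156):
158551 = 9*17156 + 4147
17156 = 4*4147 + 568
4147 = 7*568 + 171
568 = 3*171 + 55
171 = 3*55 + 6
55 = 9*6 + 1
6 = 6*1 + 0
Back-substitute:
1 = 55 − 9·6
1 = −9·171 + 28·55
1 = 28·568 − 93·171
1 = −93·4147 + 679·568
1 = 679·17156 − 2809·4147
1 = −2809·158551 + 25960·17156
17156⁻¹ ≡ 25960 (mod 158551), so k ≡ 25960·35512 ≡ 76006 (mod 158551).
x = 13012 + 17156·76006 = 1303971948.

1303971948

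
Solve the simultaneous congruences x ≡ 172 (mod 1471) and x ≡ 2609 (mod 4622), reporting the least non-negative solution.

5609095

Write x = 172 + 1471·k. Then 1471·k ≡ 2609 − 172 ≡ 2437 (mod 4622).
Need 1471⁻¹ mod 4622. Extended Euclid on (4622, 1471):
4622 = 3×1471 + 209
1471 = 7×209 + 8
209 = 26×8 + 1
8 = 8×1 + 0
Back-substitute:
1 = 209 − 26·8
1 = −26·1471 + 183·209
1 = 183·4622 − 575·1471
1471⁻¹ ≡ 4047 (mod 4622), so k ≡ 4047·2437 ≡ 3813 (mod 4622).
x = 172 + 1471·3813 = 5609095.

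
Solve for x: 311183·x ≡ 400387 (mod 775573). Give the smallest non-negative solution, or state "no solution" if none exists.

First find gcd(311183, 775573):
775573 = 2×311183 + 153207
311183 = 2×153207 + 4769
153207 = 32×4769 + 599
4769 = 7×599 + 576
599 = 1×576 + 23
576 = 25×23 + 1
23 = 23×1 + 0
gcd = 1, so a unique solution mod 775573 exists.
Back-substitute for the Bézout coefficients:
1 = 576 − 25·23
1 = −25·599 + 26·576
1 = 26·4769 − 207·599
1 = −207·153207 + 6650·4769
1 = 6650·311183 − 13507·153207
1 = −13507·775573 + 33664·311183
So 311183·(33664) ≡ 1 (mod 775573), giving 311183⁻¹ ≡ 33664.
x ≡ 311183⁻¹·400387 ≡ 33664·400387 ≡ 720374 (mod 775573).

720374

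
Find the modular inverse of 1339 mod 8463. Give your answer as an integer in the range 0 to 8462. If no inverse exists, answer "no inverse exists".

no inverse exists

Compute gcd(1339, 8463):
8463 = 6*1339 + 429
1339 = 3*429 + 52
429 = 8*52 + 13
52 = 4*13 + 0
Since gcd = 13 > 1, 1339 is not a unit mod 8463.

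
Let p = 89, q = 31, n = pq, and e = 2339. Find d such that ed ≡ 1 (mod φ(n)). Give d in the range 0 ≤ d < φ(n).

2219

φ(n) = (p−1)(q−1) = 88·30 = 2640.
Need d with 2339·d ≡ 1 (mod 2640). Apply the extended Euclidean algorithm:
2640 = 1*2339 + 301
2339 = 7*301 + 232
301 = 1*232 + 69
232 = 3*69 + 25
69 = 2*25 + 19
25 = 1*19 + 6
19 = 3*6 + 1
6 = 6*1 + 0
Back-substitute:
1 = 19 − 3·6
1 = −3·25 + 4·19
1 = 4·69 − 11·25
1 = −11·232 + 37·69
1 = 37·301 − 48·232
1 = −48·2339 + 373·301
1 = 373·2640 − 421·2339
So 2339·(-421) ≡ 1 (mod 2640), hence d ≡ -421 ≡ 2219 (mod 2640).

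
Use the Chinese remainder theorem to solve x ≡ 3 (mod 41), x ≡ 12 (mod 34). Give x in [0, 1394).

454

Write x = 3 + 41·k. Then 41·k ≡ 12 − 3 ≡ 9 (mod 34).
Need 41⁻¹ mod 34. Extended Euclid on (34, 7):
34 = 4·7 + 6
7 = 1·6 + 1
6 = 6·1 + 0
Back-substitute:
1 = 7 − 6
1 = −34 + 5·7
41⁻¹ ≡ 5 (mod 34), so k ≡ 5·9 ≡ 11 (mod 34).
x = 3 + 41·11 = 454.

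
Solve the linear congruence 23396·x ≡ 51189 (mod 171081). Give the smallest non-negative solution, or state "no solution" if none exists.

First find gcd(23396, 171081):
171081 = 7*23396 + 7309
23396 = 3*7309 + 1469
7309 = 4*1469 + 1433
1469 = 1*1433 + 36
1433 = 39*36 + 29
36 = 1*29 + 7
29 = 4*7 + 1
7 = 7*1 + 0
gcd = 1, so a unique solution mod 171081 exists.
Back-substitute for the Bézout coefficients:
1 = 29 − 4·7
1 = −4·36 + 5·29
1 = 5·1433 − 199·36
1 = −199·1469 + 204·1433
1 = 204·7309 − 1015·1469
1 = −1015·23396 + 3249·7309
1 = 3249·171081 − 23758·23396
So 23396·(-23758) ≡ 1 (mod 171081), giving 23396⁻¹ ≡ 147323.
x ≡ 23396⁻¹·51189 ≡ 147323·51189 ≡ 66567 (mod 171081).

66567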